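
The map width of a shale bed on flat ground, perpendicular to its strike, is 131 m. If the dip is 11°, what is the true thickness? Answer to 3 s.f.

True thickness t = w · sin(dip) = 131 × sin 11°
t = 131 × 0.1908 = 24.996 m

25.0 m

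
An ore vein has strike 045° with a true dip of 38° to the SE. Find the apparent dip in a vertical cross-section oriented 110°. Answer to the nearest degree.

35°

The strike is 045° and the section trends 110°; the acute angle between them is β = 65°.
tan α = tan 38° × sin 65° = 0.7813 × 0.9063 = 0.7081
apparent dip = arctan 0.7081 = 35.30°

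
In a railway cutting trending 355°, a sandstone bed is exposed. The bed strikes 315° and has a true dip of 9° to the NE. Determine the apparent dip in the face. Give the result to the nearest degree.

6°

Angle between strike (315°) and section (355°): β = 40°.
tan α = tan 9° × sin 40° = 0.1584 × 0.6428 = 0.1018
apparent dip = arctan 0.1018 = 5.81°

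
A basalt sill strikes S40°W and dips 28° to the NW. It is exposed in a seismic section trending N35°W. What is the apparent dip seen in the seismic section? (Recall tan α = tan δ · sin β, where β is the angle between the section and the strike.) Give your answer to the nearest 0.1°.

Angle between strike (S40°W) and section (N35°W): β = 75°.
tan α = tan 28° × sin 75° = 0.5317 × 0.9659 = 0.5136
apparent dip = arctan 0.5136 = 27.18°

27.2°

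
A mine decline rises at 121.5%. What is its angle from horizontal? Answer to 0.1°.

tan θ = 121.5/100 = 1.2150
θ = arctan(1.2150) = 50.54°

50.5°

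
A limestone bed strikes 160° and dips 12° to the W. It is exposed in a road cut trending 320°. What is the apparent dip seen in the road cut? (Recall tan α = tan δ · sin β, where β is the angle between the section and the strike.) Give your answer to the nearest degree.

4°

The section lies 20° from the strike.
tan(apparent dip) = tan 12° · sin 20° = 0.0727
α = arctan(0.0727) = 4.16°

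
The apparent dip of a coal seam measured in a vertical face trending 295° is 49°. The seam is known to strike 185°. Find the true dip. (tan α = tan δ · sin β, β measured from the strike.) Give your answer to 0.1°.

50.8°

The section is 70° from the strike.
tan(true dip) = tan 49° / sin 70° = 1.2242
true dip = arctan 1.2242 = 50.76°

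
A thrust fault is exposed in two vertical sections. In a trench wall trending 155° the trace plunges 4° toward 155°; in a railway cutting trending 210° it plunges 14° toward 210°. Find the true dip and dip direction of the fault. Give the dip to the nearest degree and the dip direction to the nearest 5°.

true dip 15°, dip direction 230°

Represent each trace as a vector plunging at its apparent dip toward its trend (east-north-up frame): v₁ = (0.422, -0.904, -0.070), v₂ = (-0.485, -0.840, -0.242).
n = v₁ × v₂ = (-0.160, -0.136, 0.793) (taken with n_z > 0).
True dip = arccos(n_z / |n|) = arccos(0.9667) = 14.8°.
Dip direction = azimuth of (n_x, n_y) = atan2(-0.160, -0.136) = 230°.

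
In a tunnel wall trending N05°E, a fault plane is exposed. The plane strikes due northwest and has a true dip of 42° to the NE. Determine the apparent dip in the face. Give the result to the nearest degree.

The strike is due northwest and the section trends N05°E; the acute angle between them is β = 50°.
tan(apparent dip) = tan 42° · sin 50° = 0.6897
apparent dip = arctan 0.6897 = 34.60°

35°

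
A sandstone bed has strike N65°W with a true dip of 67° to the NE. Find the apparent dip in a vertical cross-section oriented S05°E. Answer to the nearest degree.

64°

The section lies 60° from the strike.
tan(apparent dip) = tan 67° · sin 60° = 2.0402
α = arctan(2.0402) = 63.89°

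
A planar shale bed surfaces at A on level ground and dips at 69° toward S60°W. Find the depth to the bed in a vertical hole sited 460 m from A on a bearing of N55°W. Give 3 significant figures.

The hole lies 65° from the dip direction, so the down-dip offset is 460 × cos 65° = 194.40 m.
Depth = down-dip offset × tan(dip) = 194.40 × tan 69° = 194.40 × 2.6051
Depth = 506.44 m

506 m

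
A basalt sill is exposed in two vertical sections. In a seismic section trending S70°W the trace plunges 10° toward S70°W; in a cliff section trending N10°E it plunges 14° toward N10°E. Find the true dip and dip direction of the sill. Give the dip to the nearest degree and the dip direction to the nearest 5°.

The two traces are lines in the plane: v₁ = (sin 250°·cos 10°, cos 250°·cos 10°, −sin 10°), v₂ = (sin 10°·cos 14°, cos 10°·cos 14°, −sin 14°).
Cross product v₁ × v₂ gives the pole to the plane: n ∝ (-0.247, 0.253, 0.828).
True dip = arccos(n_z / |n|) = arccos(0.9194) = 23.2°.
The horizontal component of n points toward azimuth atan2(n_x, n_y) = 316°, the dip direction.

true dip 23°, dip direction 315°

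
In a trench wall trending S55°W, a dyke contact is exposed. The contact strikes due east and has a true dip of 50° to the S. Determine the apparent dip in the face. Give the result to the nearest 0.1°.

34.4°

The section lies 35° from the strike.
tan(apparent dip) = tan 50° · sin 35° = 0.6836
apparent dip = arctan 0.6836 = 34.36°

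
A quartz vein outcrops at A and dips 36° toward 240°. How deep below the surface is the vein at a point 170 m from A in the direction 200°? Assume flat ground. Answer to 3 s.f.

94.6 m

The hole lies 40° from the dip direction, so the down-dip offset is 170 × cos 40° = 130.23 m.
Depth = down-dip offset × tan(dip) = 130.23 × tan 36° = 130.23 × 0.7265
Depth = 94.62 m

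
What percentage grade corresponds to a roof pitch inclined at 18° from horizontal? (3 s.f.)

grade % = 100 × tan 18° = 100 × 0.3249

32.5%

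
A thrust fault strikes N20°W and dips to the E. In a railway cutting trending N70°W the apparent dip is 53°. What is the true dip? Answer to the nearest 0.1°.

β = acute angle between strike N20°W and section N70°W = 50°.
tan δ = tan α / sin β = tan 53° / sin 50° = 1.3270 / 0.7660 = 1.7323
δ = arctan(1.7323) = 60.00°

60.0°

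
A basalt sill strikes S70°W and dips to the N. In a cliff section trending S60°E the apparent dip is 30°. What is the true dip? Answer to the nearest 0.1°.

β = acute angle between strike S70°W and section S60°E = 50°.
tan(true dip) = tan 30° / sin 50° = 0.7537
true dip = arctan 0.7537 = 37.00°

37.0°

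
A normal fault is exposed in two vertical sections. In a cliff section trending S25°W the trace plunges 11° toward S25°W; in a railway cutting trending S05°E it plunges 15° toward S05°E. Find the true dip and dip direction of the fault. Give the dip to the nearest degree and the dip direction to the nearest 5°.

Each apparent-dip line lies in the plane. As unit vectors (x east, y north, z up), v₁ plunges 11°→S25°W and v₂ plunges 15°→S05°E.
The plane normal is n = v₁ × v₂ ∝ (0.047, -0.123, 0.474).
True dip = arccos(n_z / |n|) = arccos(0.9634) = 15.6°.
Dip direction = atan2(0.047, -0.123) = 159° (azimuth of n's horizontal projection).

true dip 16°, dip direction 160°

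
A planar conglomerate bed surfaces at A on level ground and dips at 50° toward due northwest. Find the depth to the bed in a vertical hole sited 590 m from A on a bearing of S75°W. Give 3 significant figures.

352 m

The hole lies 60° from the dip direction, so the down-dip offset is 590 × cos 60° = 295.00 m.
Depth = down-dip offset × tan(dip) = 295.00 × tan 50° = 295.00 × 1.1918
Depth = 351.57 m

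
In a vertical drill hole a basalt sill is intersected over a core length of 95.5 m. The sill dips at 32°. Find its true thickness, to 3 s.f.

81.0 m

True thickness t = h · cos(dip) = 95.5 × cos 32°
t = 95.5 × 0.8480 = 80.989 m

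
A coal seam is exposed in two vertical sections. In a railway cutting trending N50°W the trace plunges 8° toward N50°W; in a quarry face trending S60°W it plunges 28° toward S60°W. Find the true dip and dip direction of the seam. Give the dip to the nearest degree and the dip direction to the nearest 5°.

Each apparent-dip line lies in the plane. As unit vectors (x east, y north, z up), v₁ plunges 8°→N50°W and v₂ plunges 28°→S60°W.
The plane normal is n = v₁ × v₂ ∝ (-0.360, -0.250, 0.822).
tan δ = √(n_x²+n_y²)/n_z = 0.438/0.822, so δ = 28.1°.
Dip direction = azimuth of (n_x, n_y) = atan2(-0.360, -0.250) = 235°.

true dip 28°, dip direction 235°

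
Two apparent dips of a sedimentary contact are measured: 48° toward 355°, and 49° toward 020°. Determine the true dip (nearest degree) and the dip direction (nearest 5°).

The two traces are lines in the plane: v₁ = (sin 355°·cos 48°, cos 355°·cos 48°, −sin 48°), v₂ = (sin 20°·cos 49°, cos 20°·cos 49°, −sin 49°).
Cross product v₁ × v₂ gives the pole to the plane: n ∝ (0.045, 0.211, 0.186).
tan δ = √(n_x²+n_y²)/n_z = 0.216/0.186, so δ = 49.3°.
Dip direction = azimuth of (n_x, n_y) = atan2(0.045, 0.211) = 12°.

true dip 49°, dip direction 010°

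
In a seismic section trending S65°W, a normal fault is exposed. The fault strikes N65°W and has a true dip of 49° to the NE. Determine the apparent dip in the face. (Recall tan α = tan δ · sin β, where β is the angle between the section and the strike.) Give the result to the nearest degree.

41°

The strike is N65°W and the section trends S65°W; the acute angle between them is β = 50°.
tan α = tan 49° × sin 50° = 1.1504 × 0.7660 = 0.8812
apparent dip = arctan 0.8812 = 41.39°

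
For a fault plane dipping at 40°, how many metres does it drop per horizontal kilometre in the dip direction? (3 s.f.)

839 m

drop per km = 1000 × tan 40° = 1000 × 0.8391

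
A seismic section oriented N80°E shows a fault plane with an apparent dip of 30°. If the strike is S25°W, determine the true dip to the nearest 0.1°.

β = acute angle between strike S25°W and section N80°E = 55°.
tan δ = tan α / sin β = tan 30° / sin 55° = 0.5774 / 0.8192 = 0.7048
true dip = arctan 0.7048 = 35.18°

35.2°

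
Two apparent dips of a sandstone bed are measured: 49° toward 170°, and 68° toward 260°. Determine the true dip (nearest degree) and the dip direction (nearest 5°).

The two traces are lines in the plane: v₁ = (sin 170°·cos 49°, cos 170°·cos 49°, −sin 49°), v₂ = (sin 260°·cos 68°, cos 260°·cos 68°, −sin 68°).
Cross product v₁ × v₂ gives the pole to the plane: n ∝ (-0.550, -0.384, 0.246).
Dip δ = arctan(|n_h|/n_z) = arctan(0.671/0.246) = 69.9°.
Dip direction = atan2(-0.550, -0.384) = 235° (azimuth of n's horizontal projection).

true dip 70°, dip direction 235°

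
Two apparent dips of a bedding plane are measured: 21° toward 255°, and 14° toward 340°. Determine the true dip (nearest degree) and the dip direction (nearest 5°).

The two traces are lines in the plane: v₁ = (sin 255°·cos 21°, cos 255°·cos 21°, −sin 21°), v₂ = (sin 340°·cos 14°, cos 340°·cos 14°, −sin 14°).
Cross product v₁ × v₂ gives the pole to the plane: n ∝ (-0.385, 0.099, 0.902).
True dip = arccos(n_z / |n|) = arccos(0.9150) = 23.8°.
Dip direction = azimuth of (n_x, n_y) = atan2(-0.385, 0.099) = 284°.

true dip 24°, dip direction 285°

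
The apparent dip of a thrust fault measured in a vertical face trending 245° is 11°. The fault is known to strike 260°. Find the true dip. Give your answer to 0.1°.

36.9°

The section is 15° from the strike.
tan(true dip) = tan 11° / sin 15° = 0.7510
δ = arctan(0.7510) = 36.91°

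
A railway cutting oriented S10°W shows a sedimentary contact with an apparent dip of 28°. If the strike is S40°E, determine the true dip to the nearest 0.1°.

β = acute angle between strike S40°E and section S10°W = 50°.
tan(true dip) = tan 28° / sin 50° = 0.6941
true dip = arctan 0.6941 = 34.76°

34.8°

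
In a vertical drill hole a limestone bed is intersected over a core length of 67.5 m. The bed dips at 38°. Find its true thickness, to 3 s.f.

53.2 m

True thickness t = h · cos(dip) = 67.5 × cos 38°
t = 67.5 × 0.7880 = 53.191 m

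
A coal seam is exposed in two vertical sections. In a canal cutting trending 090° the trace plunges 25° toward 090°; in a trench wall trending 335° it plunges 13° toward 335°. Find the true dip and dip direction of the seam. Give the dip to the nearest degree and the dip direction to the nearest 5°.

true dip 34°, dip direction 045°

Each apparent-dip line lies in the plane. As unit vectors (x east, y north, z up), v₁ plunges 25°→090° and v₂ plunges 13°→335°.
The plane normal is n = v₁ × v₂ ∝ (0.373, 0.378, 0.800).
Dip δ = arctan(|n_h|/n_z) = arctan(0.531/0.800) = 33.6°.
Dip direction = azimuth of (n_x, n_y) = atan2(0.373, 0.378) = 45°.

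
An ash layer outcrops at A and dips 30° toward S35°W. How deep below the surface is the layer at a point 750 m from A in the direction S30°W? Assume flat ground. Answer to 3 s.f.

The hole lies 5° from the dip direction, so the down-dip offset is 750 × cos 5° = 747.15 m.
Depth = down-dip offset × tan(dip) = 747.15 × tan 30° = 747.15 × 0.5774
Depth = 431.36 m

431 m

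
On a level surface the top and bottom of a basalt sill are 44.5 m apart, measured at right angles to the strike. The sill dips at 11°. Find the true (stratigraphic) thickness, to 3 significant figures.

8.49 m

True thickness t = w · sin(dip) = 44.5 × sin 11°
t = 44.5 × 0.1908 = 8.491 m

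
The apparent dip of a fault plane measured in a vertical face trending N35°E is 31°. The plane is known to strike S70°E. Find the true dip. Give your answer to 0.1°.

31.9°

β = acute angle between strike S70°E and section N35°E = 75°.
tan δ = tan α / sin β = tan 31° / sin 75° = 0.6009 / 0.9659 = 0.6221
δ = arctan(0.6221) = 31.88°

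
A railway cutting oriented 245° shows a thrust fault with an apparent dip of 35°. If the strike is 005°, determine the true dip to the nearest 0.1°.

β = acute angle between strike 005° and section 245° = 60°.
tan(true dip) = tan 35° / sin 60° = 0.8085
δ = arctan(0.8085) = 38.96°

39.0°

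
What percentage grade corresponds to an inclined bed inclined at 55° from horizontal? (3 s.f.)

143%

grade % = 100 × tan 55° = 100 × 1.4281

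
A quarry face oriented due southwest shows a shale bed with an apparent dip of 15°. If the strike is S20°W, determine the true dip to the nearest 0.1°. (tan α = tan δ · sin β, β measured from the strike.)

The section is 25° from the strike.
tan δ = tan α / sin β = tan 15° / sin 25° = 0.2679 / 0.4226 = 0.6340
true dip = arctan 0.6340 = 32.38°

32.4°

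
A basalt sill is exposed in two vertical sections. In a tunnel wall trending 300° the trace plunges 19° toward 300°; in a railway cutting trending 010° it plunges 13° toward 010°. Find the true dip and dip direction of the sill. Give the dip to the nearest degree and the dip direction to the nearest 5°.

true dip 20°, dip direction 320°

The two traces are lines in the plane: v₁ = (sin 300°·cos 19°, cos 300°·cos 19°, −sin 19°), v₂ = (sin 10°·cos 13°, cos 10°·cos 13°, −sin 13°).
Cross product v₁ × v₂ gives the pole to the plane: n ∝ (-0.206, 0.239, 0.866).
Dip δ = arctan(|n_h|/n_z) = arctan(0.316/0.866) = 20.0°.
Dip direction = atan2(-0.206, 0.239) = 319° (azimuth of n's horizontal projection).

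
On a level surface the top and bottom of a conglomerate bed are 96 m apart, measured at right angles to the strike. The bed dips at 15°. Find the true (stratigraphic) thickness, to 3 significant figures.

True thickness t = w · sin(dip) = 96 × sin 15°
t = 96 × 0.2588 = 24.847 m

24.8 m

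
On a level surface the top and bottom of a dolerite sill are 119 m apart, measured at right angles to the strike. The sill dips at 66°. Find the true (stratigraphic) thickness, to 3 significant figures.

True thickness t = w · sin(dip) = 119 × sin 66°
t = 119 × 0.9135 = 108.712 m

109 m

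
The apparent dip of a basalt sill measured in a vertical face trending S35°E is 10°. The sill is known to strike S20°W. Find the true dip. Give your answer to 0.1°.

The section is 55° from the strike.
tan(true dip) = tan 10° / sin 55° = 0.2153
true dip = arctan 0.2153 = 12.15°

12.1°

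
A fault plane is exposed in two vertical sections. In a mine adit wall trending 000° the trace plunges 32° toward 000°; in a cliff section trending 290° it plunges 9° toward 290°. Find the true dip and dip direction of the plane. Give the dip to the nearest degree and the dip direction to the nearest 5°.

The two traces are lines in the plane: v₁ = (sin 0°·cos 32°, cos 0°·cos 32°, −sin 32°), v₂ = (sin 290°·cos 9°, cos 290°·cos 9°, −sin 9°).
Cross product v₁ × v₂ gives the pole to the plane: n ∝ (0.046, 0.492, 0.787).
Dip δ = arctan(|n_h|/n_z) = arctan(0.494/0.787) = 32.1°.
Dip direction = azimuth of (n_x, n_y) = atan2(0.046, 0.492) = 5°.

true dip 32°, dip direction 005°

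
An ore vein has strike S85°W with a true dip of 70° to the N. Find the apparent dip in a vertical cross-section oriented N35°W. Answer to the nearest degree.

Angle between strike (S85°W) and section (N35°W): β = 60°.
tan α = tan 70° × sin 60° = 2.7475 × 0.8660 = 2.3794
α = arctan(2.3794) = 67.20°

67°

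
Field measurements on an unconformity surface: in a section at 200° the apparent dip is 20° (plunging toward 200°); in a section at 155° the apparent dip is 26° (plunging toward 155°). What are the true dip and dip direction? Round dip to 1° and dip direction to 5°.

true dip 26°, dip direction 160°

The two traces are lines in the plane: v₁ = (sin 200°·cos 20°, cos 200°·cos 20°, −sin 20°), v₂ = (sin 155°·cos 26°, cos 155°·cos 26°, −sin 26°).
The plane normal is n = v₁ × v₂ ∝ (0.108, -0.271, 0.597).
Dip δ = arctan(|n_h|/n_z) = arctan(0.292/0.597) = 26.0°.
Dip direction = atan2(0.108, -0.271) = 158° (azimuth of n's horizontal projection).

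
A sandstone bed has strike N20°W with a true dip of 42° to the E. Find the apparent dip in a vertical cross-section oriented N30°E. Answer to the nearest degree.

35°

The section lies 50° from the strike.
tan(apparent dip) = tan 42° · sin 50° = 0.6897
apparent dip = arctan 0.6897 = 34.60°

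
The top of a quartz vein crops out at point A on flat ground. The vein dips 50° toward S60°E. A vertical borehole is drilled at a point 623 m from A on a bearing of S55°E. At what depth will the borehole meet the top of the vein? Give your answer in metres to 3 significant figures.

740 m

The hole lies 5° from the dip direction, so the down-dip offset is 623 × cos 5° = 620.63 m.
Depth = down-dip offset × tan(dip) = 620.63 × tan 50° = 620.63 × 1.1918
Depth = 739.64 m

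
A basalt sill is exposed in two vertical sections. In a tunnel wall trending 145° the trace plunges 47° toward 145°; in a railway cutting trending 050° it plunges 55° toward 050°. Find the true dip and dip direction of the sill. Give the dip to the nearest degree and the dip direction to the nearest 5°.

true dip 62°, dip direction 090°

The two traces are lines in the plane: v₁ = (sin 145°·cos 47°, cos 145°·cos 47°, −sin 47°), v₂ = (sin 50°·cos 55°, cos 50°·cos 55°, −sin 55°).
Cross product v₁ × v₂ gives the pole to the plane: n ∝ (0.727, -0.001, 0.390).
tan δ = √(n_x²+n_y²)/n_z = 0.727/0.390, so δ = 61.8°.
The horizontal component of n points toward azimuth atan2(n_x, n_y) = 90°, the dip direction.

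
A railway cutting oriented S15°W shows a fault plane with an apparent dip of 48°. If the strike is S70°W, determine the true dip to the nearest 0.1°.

53.6°

β = acute angle between strike S70°W and section S15°W = 55°.
tan δ = tan α / sin β = tan 48° / sin 55° = 1.1106 / 0.8192 = 1.3558
δ = arctan(1.3558) = 53.59°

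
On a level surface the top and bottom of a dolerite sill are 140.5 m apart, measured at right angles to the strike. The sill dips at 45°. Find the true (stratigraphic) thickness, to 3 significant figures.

99.3 m

True thickness t = w · sin(dip) = 140.5 × sin 45°
t = 140.5 × 0.7071 = 99.349 m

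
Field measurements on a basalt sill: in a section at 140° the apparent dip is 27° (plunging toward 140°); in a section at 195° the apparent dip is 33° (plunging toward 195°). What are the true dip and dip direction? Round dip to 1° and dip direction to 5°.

true dip 34°, dip direction 180°

The two traces are lines in the plane: v₁ = (sin 140°·cos 27°, cos 140°·cos 27°, −sin 27°), v₂ = (sin 195°·cos 33°, cos 195°·cos 33°, −sin 33°).
n = v₁ × v₂ = (-0.004, -0.410, 0.612) (taken with n_z > 0).
tan δ = √(n_x²+n_y²)/n_z = 0.410/0.612, so δ = 33.8°.
The horizontal component of n points toward azimuth atan2(n_x, n_y) = 181°, the dip direction.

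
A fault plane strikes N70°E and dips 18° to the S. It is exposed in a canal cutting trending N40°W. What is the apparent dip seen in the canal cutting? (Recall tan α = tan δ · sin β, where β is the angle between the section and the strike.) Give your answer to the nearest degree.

Angle between strike (N70°E) and section (N40°W): β = 70°.
tan(apparent dip) = tan 18° · sin 70° = 0.3053
apparent dip = arctan 0.3053 = 16.98°

17°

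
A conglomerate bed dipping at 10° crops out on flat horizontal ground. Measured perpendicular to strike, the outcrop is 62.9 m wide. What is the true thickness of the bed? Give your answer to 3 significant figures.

True thickness t = w · sin(dip) = 62.9 × sin 10°
t = 62.9 × 0.1736 = 10.922 m

10.9 m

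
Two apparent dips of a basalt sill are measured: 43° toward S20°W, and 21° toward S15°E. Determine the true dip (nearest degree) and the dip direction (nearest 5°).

true dip 49°, dip direction 235°

The two traces are lines in the plane: v₁ = (sin 200°·cos 43°, cos 200°·cos 43°, −sin 43°), v₂ = (sin 165°·cos 21°, cos 165°·cos 21°, −sin 21°).
The plane normal is n = v₁ × v₂ ∝ (-0.369, -0.254, 0.392).
Dip δ = arctan(|n_h|/n_z) = arctan(0.448/0.392) = 48.8°.
Dip direction = azimuth of (n_x, n_y) = atan2(-0.369, -0.254) = 235°.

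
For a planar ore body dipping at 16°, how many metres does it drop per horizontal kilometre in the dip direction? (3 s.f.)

287 m

drop per km = 1000 × tan 16° = 1000 × 0.2867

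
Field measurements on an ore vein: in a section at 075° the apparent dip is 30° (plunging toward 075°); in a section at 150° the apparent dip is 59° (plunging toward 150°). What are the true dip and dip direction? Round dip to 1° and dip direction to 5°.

Represent each trace as a vector plunging at its apparent dip toward its trend (east-north-up frame): v₁ = (0.837, 0.224, -0.500), v₂ = (0.258, -0.446, -0.857).
The plane normal is n = v₁ × v₂ ∝ (0.415, -0.588, 0.431).
tan δ = √(n_x²+n_y²)/n_z = 0.720/0.431, so δ = 59.1°.
Dip direction = azimuth of (n_x, n_y) = atan2(0.415, -0.588) = 145°.

true dip 59°, dip direction 145°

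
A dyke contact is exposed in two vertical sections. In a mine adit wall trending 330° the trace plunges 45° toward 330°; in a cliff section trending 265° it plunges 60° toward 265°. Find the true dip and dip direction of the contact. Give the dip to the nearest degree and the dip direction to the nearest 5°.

Represent each trace as a vector plunging at its apparent dip toward its trend (east-north-up frame): v₁ = (-0.354, 0.612, -0.707), v₂ = (-0.498, -0.044, -0.866).
The plane normal is n = v₁ × v₂ ∝ (-0.561, 0.046, 0.320).
tan δ = √(n_x²+n_y²)/n_z = 0.563/0.320, so δ = 60.4°.
Dip direction = atan2(-0.561, 0.046) = 275° (azimuth of n's horizontal projection).

true dip 60°, dip direction 275°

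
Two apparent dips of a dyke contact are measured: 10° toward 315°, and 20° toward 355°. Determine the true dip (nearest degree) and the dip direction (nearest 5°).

Represent each trace as a vector plunging at its apparent dip toward its trend (east-north-up frame): v₁ = (-0.696, 0.696, -0.174), v₂ = (-0.082, 0.936, -0.342).
Cross product v₁ × v₂ gives the pole to the plane: n ∝ (0.076, 0.224, 0.595).
tan δ = √(n_x²+n_y²)/n_z = 0.236/0.595, so δ = 21.7°.
Dip direction = atan2(0.076, 0.224) = 19° (azimuth of n's horizontal projection).

true dip 22°, dip direction 020°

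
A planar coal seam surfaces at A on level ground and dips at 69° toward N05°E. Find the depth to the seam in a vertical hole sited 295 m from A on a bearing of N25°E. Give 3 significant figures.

The hole lies 20° from the dip direction, so the down-dip offset is 295 × cos 20° = 277.21 m.
Depth = down-dip offset × tan(dip) = 277.21 × tan 69° = 277.21 × 2.6051
Depth = 722.15 m

722 m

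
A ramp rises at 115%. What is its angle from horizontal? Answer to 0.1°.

49.0°

tan θ = 115/100 = 1.1500
θ = arctan(1.1500) = 48.99°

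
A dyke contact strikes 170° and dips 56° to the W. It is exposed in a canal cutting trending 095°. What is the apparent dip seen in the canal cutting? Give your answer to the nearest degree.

Angle between strike (170°) and section (095°): β = 75°.
tan α = tan 56° × sin 75° = 1.4826 × 0.9659 = 1.4320
α = arctan(1.4320) = 55.07°

55°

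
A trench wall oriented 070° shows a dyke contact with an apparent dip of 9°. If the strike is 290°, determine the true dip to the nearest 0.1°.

β = acute angle between strike 290° and section 070° = 40°.
tan δ = tan α / sin β = tan 9° / sin 40° = 0.1584 / 0.6428 = 0.2464
δ = arctan(0.2464) = 13.84°

13.8°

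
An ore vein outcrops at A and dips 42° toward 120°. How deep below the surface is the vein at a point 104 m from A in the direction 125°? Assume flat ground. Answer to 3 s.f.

The hole lies 5° from the dip direction, so the down-dip offset is 104 × cos 5° = 103.60 m.
Depth = down-dip offset × tan(dip) = 103.60 × tan 42° = 103.60 × 0.9004
Depth = 93.29 m

93.3 m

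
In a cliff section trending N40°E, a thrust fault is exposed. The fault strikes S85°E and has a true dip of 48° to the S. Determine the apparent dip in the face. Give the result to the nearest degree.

The section lies 55° from the strike.
tan α = tan 48° × sin 55° = 1.1106 × 0.8192 = 0.9098
apparent dip = arctan 0.9098 = 42.29°

42°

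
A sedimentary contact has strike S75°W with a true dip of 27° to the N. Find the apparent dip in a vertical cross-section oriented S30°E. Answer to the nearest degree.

Angle between strike (S75°W) and section (S30°E): β = 75°.
tan α = tan 27° × sin 75° = 0.5095 × 0.9659 = 0.4922
α = arctan(0.4922) = 26.20°

26°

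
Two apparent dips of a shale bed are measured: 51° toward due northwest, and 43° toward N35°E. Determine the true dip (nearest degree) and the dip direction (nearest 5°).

The two traces are lines in the plane: v₁ = (sin 315°·cos 51°, cos 315°·cos 51°, −sin 51°), v₂ = (sin 35°·cos 43°, cos 35°·cos 43°, −sin 43°).
n = v₁ × v₂ = (-0.162, 0.629, 0.453) (taken with n_z > 0).
True dip = arccos(n_z / |n|) = arccos(0.5720) = 55.1°.
Dip direction = atan2(-0.162, 0.629) = 346° (azimuth of n's horizontal projection).

true dip 55°, dip direction 345°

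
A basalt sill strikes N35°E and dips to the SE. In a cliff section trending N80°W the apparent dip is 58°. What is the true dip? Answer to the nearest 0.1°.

β = acute angle between strike N35°E and section N80°W = 65°.
tan δ = tan α / sin β = tan 58° / sin 65° = 1.6003 / 0.9063 = 1.7658
true dip = arctan 1.7658 = 60.48°

60.5°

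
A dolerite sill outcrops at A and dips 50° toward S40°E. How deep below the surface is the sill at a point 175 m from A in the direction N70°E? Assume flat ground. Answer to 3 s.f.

The hole lies 70° from the dip direction, so the down-dip offset is 175 × cos 70° = 59.85 m.
Depth = down-dip offset × tan(dip) = 59.85 × tan 50° = 59.85 × 1.1918
Depth = 71.33 m

71.3 m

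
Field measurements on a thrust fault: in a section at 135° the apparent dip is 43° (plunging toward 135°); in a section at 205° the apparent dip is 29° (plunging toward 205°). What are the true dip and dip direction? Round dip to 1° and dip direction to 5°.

true dip 44°, dip direction 150°

Represent each trace as a vector plunging at its apparent dip toward its trend (east-north-up frame): v₁ = (0.517, -0.517, -0.682), v₂ = (-0.370, -0.793, -0.485).
The plane normal is n = v₁ × v₂ ∝ (0.290, -0.503, 0.601).
tan δ = √(n_x²+n_y²)/n_z = 0.580/0.601, so δ = 44.0°.
Dip direction = atan2(0.290, -0.503) = 150° (azimuth of n's horizontal projection).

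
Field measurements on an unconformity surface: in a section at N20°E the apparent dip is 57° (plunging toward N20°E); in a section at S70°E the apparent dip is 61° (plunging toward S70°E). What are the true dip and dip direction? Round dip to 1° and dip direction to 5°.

Represent each trace as a vector plunging at its apparent dip toward its trend (east-north-up frame): v₁ = (0.186, 0.512, -0.839), v₂ = (0.456, -0.166, -0.875).
n = v₁ × v₂ = (0.587, 0.219, 0.264) (taken with n_z > 0).
Dip δ = arctan(|n_h|/n_z) = arctan(0.626/0.264) = 67.1°.
The horizontal component of n points toward azimuth atan2(n_x, n_y) = 70°, the dip direction.

true dip 67°, dip direction 070°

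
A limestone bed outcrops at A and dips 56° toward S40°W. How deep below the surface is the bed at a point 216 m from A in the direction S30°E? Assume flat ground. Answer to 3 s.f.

The hole lies 70° from the dip direction, so the down-dip offset is 216 × cos 70° = 73.88 m.
Depth = down-dip offset × tan(dip) = 73.88 × tan 56° = 73.88 × 1.4826
Depth = 109.53 m

110 m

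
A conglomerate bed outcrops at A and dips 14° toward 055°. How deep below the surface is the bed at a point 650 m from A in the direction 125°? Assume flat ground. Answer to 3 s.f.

The hole lies 70° from the dip direction, so the down-dip offset is 650 × cos 70° = 222.31 m.
Depth = down-dip offset × tan(dip) = 222.31 × tan 14° = 222.31 × 0.2493
Depth = 55.43 m

55.4 m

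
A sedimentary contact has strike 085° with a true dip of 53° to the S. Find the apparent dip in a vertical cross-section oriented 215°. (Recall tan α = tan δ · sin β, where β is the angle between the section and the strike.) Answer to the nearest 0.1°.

45.5°

The strike is 085° and the section trends 215°; the acute angle between them is β = 50°.
tan(apparent dip) = tan 53° · sin 50° = 1.0166
apparent dip = arctan 1.0166 = 45.47°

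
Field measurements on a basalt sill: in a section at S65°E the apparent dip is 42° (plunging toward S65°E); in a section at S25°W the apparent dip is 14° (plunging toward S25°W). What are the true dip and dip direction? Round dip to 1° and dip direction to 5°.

Represent each trace as a vector plunging at its apparent dip toward its trend (east-north-up frame): v₁ = (0.674, -0.314, -0.669), v₂ = (-0.410, -0.879, -0.242).
Cross product v₁ × v₂ gives the pole to the plane: n ∝ (0.512, -0.437, 0.721).
True dip = arccos(n_z / |n|) = arccos(0.7307) = 43.1°.
The horizontal component of n points toward azimuth atan2(n_x, n_y) = 130°, the dip direction.

true dip 43°, dip direction 130°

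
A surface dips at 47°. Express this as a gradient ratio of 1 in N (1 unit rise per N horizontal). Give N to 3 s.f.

1 : N means tan θ = 1/N, so N = 1/tan 47° = 1/1.0724

1 in 0.933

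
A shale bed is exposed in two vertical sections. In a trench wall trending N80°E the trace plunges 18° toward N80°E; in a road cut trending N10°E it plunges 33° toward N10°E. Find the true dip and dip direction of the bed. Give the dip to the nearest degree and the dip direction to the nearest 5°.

Each apparent-dip line lies in the plane. As unit vectors (x east, y north, z up), v₁ plunges 18°→N80°E and v₂ plunges 33°→N10°E.
Cross product v₁ × v₂ gives the pole to the plane: n ∝ (0.165, 0.465, 0.750).
tan δ = √(n_x²+n_y²)/n_z = 0.494/0.750, so δ = 33.4°.
Dip direction = azimuth of (n_x, n_y) = atan2(0.165, 0.465) = 20°.

true dip 33°, dip direction 020°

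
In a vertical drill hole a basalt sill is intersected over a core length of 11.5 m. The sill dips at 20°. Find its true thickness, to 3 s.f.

10.8 m

True thickness t = h · cos(dip) = 11.5 × cos 20°
t = 11.5 × 0.9397 = 10.806 m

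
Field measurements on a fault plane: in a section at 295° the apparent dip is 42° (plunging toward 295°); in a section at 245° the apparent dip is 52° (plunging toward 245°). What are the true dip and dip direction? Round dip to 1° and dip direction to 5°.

The two traces are lines in the plane: v₁ = (sin 295°·cos 42°, cos 295°·cos 42°, −sin 42°), v₂ = (sin 245°·cos 52°, cos 245°·cos 52°, −sin 52°).
The plane normal is n = v₁ × v₂ ∝ (-0.422, -0.157, 0.350).
True dip = arccos(n_z / |n|) = arccos(0.6145) = 52.1°.
The horizontal component of n points toward azimuth atan2(n_x, n_y) = 250°, the dip direction.

true dip 52°, dip direction 250°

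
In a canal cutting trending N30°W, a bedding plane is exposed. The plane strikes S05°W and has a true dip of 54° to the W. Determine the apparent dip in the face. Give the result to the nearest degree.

38°

The strike is S05°W and the section trends N30°W; the acute angle between them is β = 35°.
tan α = tan 54° × sin 35° = 1.3764 × 0.5736 = 0.7895
α = arctan(0.7895) = 38.29°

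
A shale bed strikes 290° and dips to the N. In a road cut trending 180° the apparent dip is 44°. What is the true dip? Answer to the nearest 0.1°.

β = acute angle between strike 290° and section 180° = 70°.
tan(true dip) = tan 44° / sin 70° = 1.0277
δ = arctan(1.0277) = 45.78°

45.8°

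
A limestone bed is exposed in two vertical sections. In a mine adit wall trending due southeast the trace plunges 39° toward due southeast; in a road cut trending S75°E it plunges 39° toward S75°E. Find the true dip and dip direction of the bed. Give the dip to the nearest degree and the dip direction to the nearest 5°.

true dip 40°, dip direction 120°

Represent each trace as a vector plunging at its apparent dip toward its trend (east-north-up frame): v₁ = (0.550, -0.550, -0.629), v₂ = (0.751, -0.201, -0.629).
Cross product v₁ × v₂ gives the pole to the plane: n ∝ (0.219, -0.127, 0.302).
tan δ = √(n_x²+n_y²)/n_z = 0.253/0.302, so δ = 40.0°.
Dip direction = atan2(0.219, -0.127) = 120° (azimuth of n's horizontal projection).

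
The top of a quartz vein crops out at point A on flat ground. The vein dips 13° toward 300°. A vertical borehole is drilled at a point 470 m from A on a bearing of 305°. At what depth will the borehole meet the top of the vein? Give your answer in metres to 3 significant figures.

The hole lies 5° from the dip direction, so the down-dip offset is 470 × cos 5° = 468.21 m.
Depth = down-dip offset × tan(dip) = 468.21 × tan 13° = 468.21 × 0.2309
Depth = 108.10 m

108 m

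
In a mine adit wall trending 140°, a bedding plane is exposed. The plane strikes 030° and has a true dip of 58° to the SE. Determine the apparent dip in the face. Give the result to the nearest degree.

Angle between strike (030°) and section (140°): β = 70°.
tan(apparent dip) = tan 58° · sin 70° = 1.5038
apparent dip = arctan 1.5038 = 56.38°

56°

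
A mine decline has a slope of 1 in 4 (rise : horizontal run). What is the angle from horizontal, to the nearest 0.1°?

14.0°

tan θ = 1/4 = 0.2500
θ = arctan(0.2500) = 14.04°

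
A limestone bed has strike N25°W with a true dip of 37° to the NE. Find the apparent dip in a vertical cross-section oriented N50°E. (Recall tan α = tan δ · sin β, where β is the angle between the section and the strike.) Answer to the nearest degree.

36°

The strike is N25°W and the section trends N50°E; the acute angle between them is β = 75°.
tan(apparent dip) = tan 37° · sin 75° = 0.7279
α = arctan(0.7279) = 36.05°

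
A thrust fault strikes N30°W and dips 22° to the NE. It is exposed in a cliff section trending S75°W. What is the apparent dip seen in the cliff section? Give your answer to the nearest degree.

The strike is N30°W and the section trends S75°W; the acute angle between them is β = 75°.
tan α = tan 22° × sin 75° = 0.4040 × 0.9659 = 0.3903
α = arctan(0.3903) = 21.32°

21°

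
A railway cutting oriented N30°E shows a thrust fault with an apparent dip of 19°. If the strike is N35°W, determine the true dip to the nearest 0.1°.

20.8°

β = acute angle between strike N35°W and section N30°E = 65°.
tan δ = tan α / sin β = tan 19° / sin 65° = 0.3443 / 0.9063 = 0.3799
true dip = arctan 0.3799 = 20.80°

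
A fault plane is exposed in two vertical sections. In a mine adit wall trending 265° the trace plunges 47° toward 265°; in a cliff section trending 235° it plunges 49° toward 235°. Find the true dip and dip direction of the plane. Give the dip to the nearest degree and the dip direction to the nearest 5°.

true dip 49°, dip direction 245°

The two traces are lines in the plane: v₁ = (sin 265°·cos 47°, cos 265°·cos 47°, −sin 47°), v₂ = (sin 235°·cos 49°, cos 235°·cos 49°, −sin 49°).
Cross product v₁ × v₂ gives the pole to the plane: n ∝ (-0.230, -0.120, 0.224).
True dip = arccos(n_z / |n|) = arccos(0.6528) = 49.2°.
The horizontal component of n points toward azimuth atan2(n_x, n_y) = 243°, the dip direction.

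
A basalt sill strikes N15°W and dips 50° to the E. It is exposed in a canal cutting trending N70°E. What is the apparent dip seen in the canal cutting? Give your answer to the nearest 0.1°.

49.9°

The section lies 85° from the strike.
tan α = tan 50° × sin 85° = 1.1918 × 0.9962 = 1.1872
α = arctan(1.1872) = 49.89°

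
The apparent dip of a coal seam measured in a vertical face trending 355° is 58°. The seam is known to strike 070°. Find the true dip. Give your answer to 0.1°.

58.9°

β = acute angle between strike 070° and section 355° = 75°.
tan(true dip) = tan 58° / sin 75° = 1.6568
true dip = arctan 1.6568 = 58.89°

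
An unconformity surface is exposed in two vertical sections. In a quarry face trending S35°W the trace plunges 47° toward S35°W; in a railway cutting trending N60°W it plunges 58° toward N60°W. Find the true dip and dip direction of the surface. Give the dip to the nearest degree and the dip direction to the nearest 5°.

Represent each trace as a vector plunging at its apparent dip toward its trend (east-north-up frame): v₁ = (-0.391, -0.559, -0.731), v₂ = (-0.459, 0.265, -0.848).
Cross product v₁ × v₂ gives the pole to the plane: n ∝ (-0.668, -0.004, 0.360).
Dip δ = arctan(|n_h|/n_z) = arctan(0.668/0.360) = 61.7°.
Dip direction = atan2(-0.668, -0.004) = 270° (azimuth of n's horizontal projection).

true dip 62°, dip direction 270°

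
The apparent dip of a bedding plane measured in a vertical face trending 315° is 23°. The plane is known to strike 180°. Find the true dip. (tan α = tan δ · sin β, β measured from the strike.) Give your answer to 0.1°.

β = acute angle between strike 180° and section 315° = 45°.
tan(true dip) = tan 23° / sin 45° = 0.6003
δ = arctan(0.6003) = 30.98°

31.0°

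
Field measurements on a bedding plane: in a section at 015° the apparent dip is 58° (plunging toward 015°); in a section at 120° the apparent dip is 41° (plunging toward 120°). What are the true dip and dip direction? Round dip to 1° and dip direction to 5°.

true dip 64°, dip direction 055°

The two traces are lines in the plane: v₁ = (sin 15°·cos 58°, cos 15°·cos 58°, −sin 58°), v₂ = (sin 120°·cos 41°, cos 120°·cos 41°, −sin 41°).
n = v₁ × v₂ = (0.656, 0.464, 0.386) (taken with n_z > 0).
tan δ = √(n_x²+n_y²)/n_z = 0.804/0.386, so δ = 64.3°.
The horizontal component of n points toward azimuth atan2(n_x, n_y) = 55°, the dip direction.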